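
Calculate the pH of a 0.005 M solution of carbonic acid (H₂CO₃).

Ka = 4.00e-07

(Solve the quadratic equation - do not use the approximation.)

x² + Ka×x - Ka×C = 0. Using quadratic formula: [H⁺] = 4.4522e-05

pH = 4.35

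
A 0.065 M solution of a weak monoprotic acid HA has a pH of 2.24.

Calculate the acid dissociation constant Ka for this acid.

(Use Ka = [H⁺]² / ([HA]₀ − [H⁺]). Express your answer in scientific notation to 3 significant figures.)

[H⁺] = 10^(−pH) = 10^(−2.24) = 5.754e-03 M. For HA ⇌ H⁺ + A⁻, Ka = [H⁺][A⁻]/[HA] = [H⁺]² / ([HA]₀ − [H⁺]) = (5.754e-03)² / (0.065 − 5.754e-03) = 5.59e-04.

K_a = 5.59e-04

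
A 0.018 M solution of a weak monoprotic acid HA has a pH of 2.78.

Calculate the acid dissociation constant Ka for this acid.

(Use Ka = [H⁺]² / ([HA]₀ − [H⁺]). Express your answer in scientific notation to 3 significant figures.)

[H⁺] = 10^(−pH) = 10^(−2.78) = 1.660e-03 M. For HA ⇌ H⁺ + A⁻, Ka = [H⁺][A⁻]/[HA] = [H⁺]² / ([HA]₀ − [H⁺]) = (1.660e-03)² / (0.018 − 1.660e-03) = 1.69e-04.

K_a = 1.69e-04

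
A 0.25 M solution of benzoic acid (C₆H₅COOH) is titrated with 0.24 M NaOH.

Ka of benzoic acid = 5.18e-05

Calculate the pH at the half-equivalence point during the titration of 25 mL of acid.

At half-equivalence [HA] = [A⁻], so Henderson-Hasselbalch gives pH = pKa = -log(5.18e-05) = 4.29.

pH = pKa = 4.29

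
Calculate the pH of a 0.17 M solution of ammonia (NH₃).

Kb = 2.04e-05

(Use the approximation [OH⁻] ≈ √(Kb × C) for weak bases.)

[OH⁻] = √(Kb × C) = √(2.04e-05 × 0.17) = 1.8623e-03. pOH = 2.73, pH = 14 - pOH

pH = 11.27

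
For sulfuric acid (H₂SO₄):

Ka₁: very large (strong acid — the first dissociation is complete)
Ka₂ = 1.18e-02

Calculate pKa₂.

pKa₂ = -log(Ka₂) = -log(1.18e-02) = 1.93.

pK_{a2} = 1.93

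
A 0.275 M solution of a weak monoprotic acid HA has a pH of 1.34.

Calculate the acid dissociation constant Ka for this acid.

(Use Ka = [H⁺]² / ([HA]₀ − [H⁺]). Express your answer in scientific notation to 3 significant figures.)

[H⁺] = 10^(−pH) = 10^(−1.34) = 4.571e-02 M. For HA ⇌ H⁺ + A⁻, Ka = [H⁺][A⁻]/[HA] = [H⁺]² / ([HA]₀ − [H⁺]) = (4.571e-02)² / (0.275 − 4.571e-02) = 9.11e-03.

K_a = 9.11e-03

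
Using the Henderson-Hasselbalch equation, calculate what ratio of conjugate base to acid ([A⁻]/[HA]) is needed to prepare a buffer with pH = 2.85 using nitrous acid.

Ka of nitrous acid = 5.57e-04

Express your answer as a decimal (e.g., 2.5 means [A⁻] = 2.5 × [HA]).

pKa = -log(5.57e-04) = 3.2541. pH = pKa + log([A⁻]/[HA]), so log([A⁻]/[HA]) = pH − pKa = 2.85 − 3.2541 = -0.4041. [A⁻]/[HA] = 10^(-0.4041) = 0.394

[A⁻]/[HA] = 0.394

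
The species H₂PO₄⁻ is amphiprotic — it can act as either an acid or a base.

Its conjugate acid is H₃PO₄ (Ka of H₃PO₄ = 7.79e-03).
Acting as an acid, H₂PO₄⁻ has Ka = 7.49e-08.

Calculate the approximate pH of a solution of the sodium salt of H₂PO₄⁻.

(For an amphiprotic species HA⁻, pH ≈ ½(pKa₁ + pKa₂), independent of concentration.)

pKa₁ = -log(7.79e-03) = 2.11; pKa₂ = -log(7.49e-08) = 7.13. For an amphiprotic species, pH ≈ ½(pKa₁ + pKa₂) = ½(2.11 + 7.13) = 4.62.

pH = 4.62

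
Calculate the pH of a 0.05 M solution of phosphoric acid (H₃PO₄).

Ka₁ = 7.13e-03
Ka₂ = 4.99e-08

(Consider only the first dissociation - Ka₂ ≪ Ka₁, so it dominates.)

First dissociation dominates. From Ka₁ = [H⁺][HA⁻]/[H₂A], x² + Ka₁·x − Ka₁·C = 0 with C = 0.05 M and Ka₁ = 7.13e-03. Solving: [H⁺] = (−Ka₁ + √(Ka₁² + 4·Ka₁·C)) / 2 = 1.5650e-02 M. pH = -log(1.5650e-02) = 1.81.

pH = 1.81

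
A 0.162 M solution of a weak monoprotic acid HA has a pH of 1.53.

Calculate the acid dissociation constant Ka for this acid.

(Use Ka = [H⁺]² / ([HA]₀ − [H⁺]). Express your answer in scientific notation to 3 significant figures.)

[H⁺] = 10^(−pH) = 10^(−1.53) = 2.951e-02 M. For HA ⇌ H⁺ + A⁻, Ka = [H⁺][A⁻]/[HA] = [H⁺]² / ([HA]₀ − [H⁺]) = (2.951e-02)² / (0.162 − 2.951e-02) = 6.57e-03.

K_a = 6.57e-03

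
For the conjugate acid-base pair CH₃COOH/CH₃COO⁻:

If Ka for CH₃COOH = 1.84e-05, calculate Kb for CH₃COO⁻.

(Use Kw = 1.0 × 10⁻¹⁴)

For a conjugate pair Ka × Kb = Kw, so Kb = Kw/Ka = 1.0 × 10⁻¹⁴ / 1.84e-05 = 5.43e-10.

K_b = 5.43e-10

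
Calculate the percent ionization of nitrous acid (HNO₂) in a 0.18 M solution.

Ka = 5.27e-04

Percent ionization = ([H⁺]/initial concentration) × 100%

Using Ka equilibrium: x² + Ka×x - Ka×C = 0. Solving: [H⁺] = 9.4797e-03. Percent = (9.4797e-03/0.18) × 100

Percent ionization = 5.27%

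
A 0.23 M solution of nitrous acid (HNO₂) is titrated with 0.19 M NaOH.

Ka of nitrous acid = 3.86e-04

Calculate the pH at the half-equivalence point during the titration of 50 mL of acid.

At half-equivalence [HA] = [A⁻], so Henderson-Hasselbalch gives pH = pKa = -log(3.86e-04) = 3.41.

pH = pKa = 3.41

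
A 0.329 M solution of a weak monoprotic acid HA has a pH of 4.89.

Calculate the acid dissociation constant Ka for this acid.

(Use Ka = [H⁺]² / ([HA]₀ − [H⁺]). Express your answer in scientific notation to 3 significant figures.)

[H⁺] = 10^(−pH) = 10^(−4.89) = 1.288e-05 M. For HA ⇌ H⁺ + A⁻, Ka = [H⁺][A⁻]/[HA] = [H⁺]² / ([HA]₀ − [H⁺]) = (1.288e-05)² / (0.329 − 1.288e-05) = 5.04e-10.

K_a = 5.04e-10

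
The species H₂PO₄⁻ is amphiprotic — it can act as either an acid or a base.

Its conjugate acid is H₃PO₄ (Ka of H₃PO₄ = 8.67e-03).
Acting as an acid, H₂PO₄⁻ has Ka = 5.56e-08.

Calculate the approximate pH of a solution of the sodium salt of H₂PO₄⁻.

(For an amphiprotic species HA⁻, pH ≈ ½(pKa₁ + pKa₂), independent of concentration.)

pKa₁ = -log(8.67e-03) = 2.06; pKa₂ = -log(5.56e-08) = 7.25. For an amphiprotic species, pH ≈ ½(pKa₁ + pKa₂) = ½(2.06 + 7.25) = 4.66.

pH = 4.66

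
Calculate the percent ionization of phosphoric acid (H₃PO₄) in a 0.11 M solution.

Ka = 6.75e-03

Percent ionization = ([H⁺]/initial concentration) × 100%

Using Ka equilibrium: x² + Ka×x - Ka×C = 0. Solving: [H⁺] = 2.4082e-02. Percent = (2.4082e-02/0.11) × 100

Percent ionization = 21.9%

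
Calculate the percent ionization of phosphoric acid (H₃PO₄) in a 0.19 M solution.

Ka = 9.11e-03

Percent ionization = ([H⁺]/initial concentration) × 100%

Using Ka equilibrium: x² + Ka×x - Ka×C = 0. Solving: [H⁺] = 3.7298e-02. Percent = (3.7298e-02/0.19) × 100

Percent ionization = 19.6%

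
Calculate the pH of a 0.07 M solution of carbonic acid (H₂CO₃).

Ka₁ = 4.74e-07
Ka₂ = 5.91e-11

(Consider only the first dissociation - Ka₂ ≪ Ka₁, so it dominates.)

First dissociation dominates. From Ka₁ = [H⁺][HA⁻]/[H₂A], x² + Ka₁·x − Ka₁·C = 0 with C = 0.07 M and Ka₁ = 4.74e-07. Solving: [H⁺] = (−Ka₁ + √(Ka₁² + 4·Ka₁·C)) / 2 = 1.8192e-04 M. pH = -log(1.8192e-04) = 3.74.

pH = 3.74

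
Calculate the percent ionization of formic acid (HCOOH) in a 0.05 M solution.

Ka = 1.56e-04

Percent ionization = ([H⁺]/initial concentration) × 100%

Using Ka equilibrium: x² + Ka×x - Ka×C = 0. Solving: [H⁺] = 2.7159e-03. Percent = (2.7159e-03/0.05) × 100

Percent ionization = 5.43%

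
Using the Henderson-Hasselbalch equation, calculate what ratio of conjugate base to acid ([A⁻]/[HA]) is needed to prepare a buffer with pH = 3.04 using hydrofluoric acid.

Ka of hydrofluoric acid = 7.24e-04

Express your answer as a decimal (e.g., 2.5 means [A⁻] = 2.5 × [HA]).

pKa = -log(7.24e-04) = 3.1403. pH = pKa + log([A⁻]/[HA]), so log([A⁻]/[HA]) = pH − pKa = 3.04 − 3.1403 = -0.1003. [A⁻]/[HA] = 10^(-0.1003) = 0.794

[A⁻]/[HA] = 0.794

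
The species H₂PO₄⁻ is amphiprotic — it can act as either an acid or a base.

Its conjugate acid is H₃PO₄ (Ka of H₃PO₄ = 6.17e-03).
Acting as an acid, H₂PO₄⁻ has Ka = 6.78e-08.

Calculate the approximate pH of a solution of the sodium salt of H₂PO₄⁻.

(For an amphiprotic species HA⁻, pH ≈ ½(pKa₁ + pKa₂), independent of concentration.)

pKa₁ = -log(6.17e-03) = 2.21; pKa₂ = -log(6.78e-08) = 7.17. For an amphiprotic species, pH ≈ ½(pKa₁ + pKa₂) = ½(2.21 + 7.17) = 4.69.

pH = 4.69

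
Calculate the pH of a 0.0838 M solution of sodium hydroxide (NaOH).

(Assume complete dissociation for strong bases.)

[OH⁻] = 0.0838 M for strong base. pOH = -log[OH⁻] = 1.08, pH = 14 - pOH

pH = 12.92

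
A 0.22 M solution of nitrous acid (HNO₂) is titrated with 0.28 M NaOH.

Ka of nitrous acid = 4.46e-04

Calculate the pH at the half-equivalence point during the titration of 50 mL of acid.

At half-equivalence [HA] = [A⁻], so Henderson-Hasselbalch gives pH = pKa = -log(4.46e-04) = 3.35.

pH = pKa = 3.35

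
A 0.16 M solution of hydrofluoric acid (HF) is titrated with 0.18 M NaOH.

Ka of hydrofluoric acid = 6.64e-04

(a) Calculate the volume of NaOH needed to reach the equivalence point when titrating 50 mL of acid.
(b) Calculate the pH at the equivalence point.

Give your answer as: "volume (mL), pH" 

moles acid = 0.16 × 50/1000 = 0.008 mol; V_base = moles/0.18 × 1000 = 44.4 mL. At equivalence only the conjugate base is present: [A⁻] = 0.008/0.094 = 8.4706e-02 M. Kb = Kw/Ka = 1.51e-11; [OH⁻] = √(Kb × [A⁻]) = 1.1295e-06; pOH = 5.95; pH = 14 - pOH = 8.05.

V = 44.4 mL, pH = 8.05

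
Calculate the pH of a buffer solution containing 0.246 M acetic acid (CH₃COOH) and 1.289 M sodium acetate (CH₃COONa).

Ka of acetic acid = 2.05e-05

pKa = -log(2.05e-05) = 4.69. pH = pKa + log([A⁻]/[HA]) = 4.69 + log(1.289/0.246)

pH = 5.41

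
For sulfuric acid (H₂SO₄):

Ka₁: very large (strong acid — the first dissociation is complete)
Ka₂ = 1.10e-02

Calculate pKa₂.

pKa₂ = -log(Ka₂) = -log(1.10e-02) = 1.96.

pK_{a2} = 1.96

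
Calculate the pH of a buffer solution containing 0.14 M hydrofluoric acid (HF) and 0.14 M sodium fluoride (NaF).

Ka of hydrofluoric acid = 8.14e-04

pKa = -log(8.14e-04) = 3.09. pH = pKa + log([A⁻]/[HA]) = 3.09 + log(0.14/0.14)

pH = 3.09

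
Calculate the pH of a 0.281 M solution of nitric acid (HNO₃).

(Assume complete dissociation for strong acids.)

[H⁺] = 0.281 M for strong acid. pH = -log[H⁺] = -log(0.281)

pH = 0.55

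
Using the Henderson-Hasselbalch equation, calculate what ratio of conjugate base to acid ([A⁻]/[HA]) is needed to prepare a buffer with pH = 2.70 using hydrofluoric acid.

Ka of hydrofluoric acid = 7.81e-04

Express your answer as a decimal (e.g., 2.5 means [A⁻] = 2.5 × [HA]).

pKa = -log(7.81e-04) = 3.1073. pH = pKa + log([A⁻]/[HA]), so log([A⁻]/[HA]) = pH − pKa = 2.70 − 3.1073 = -0.4073. [A⁻]/[HA] = 10^(-0.4073) = 0.391

[A⁻]/[HA] = 0.391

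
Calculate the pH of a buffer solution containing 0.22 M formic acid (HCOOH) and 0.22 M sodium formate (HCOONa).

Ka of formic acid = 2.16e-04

pKa = -log(2.16e-04) = 3.67. pH = pKa + log([A⁻]/[HA]) = 3.67 + log(0.22/0.22)

pH = 3.67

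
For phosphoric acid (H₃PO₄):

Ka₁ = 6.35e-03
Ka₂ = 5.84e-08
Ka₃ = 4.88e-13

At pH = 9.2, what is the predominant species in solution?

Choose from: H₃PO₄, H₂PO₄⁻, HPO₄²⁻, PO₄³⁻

pKa₁ = 2.20, pKa₂ = 7.23, pKa₃ = 12.31. For a polyprotic acid the predominant species crosses at each pKa: below pKa_n the protonated form dominates, above it the deprotonated form does. At pH = 9.2, the predominant species is HPO₄²⁻.

HPO₄²⁻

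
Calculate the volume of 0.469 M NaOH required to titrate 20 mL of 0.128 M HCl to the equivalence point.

At equivalence: moles acid = moles base. moles HCl = 0.128 × 20/1000 = 0.00256 mol. V_base = moles / 0.469 × 1000 = 5.5 mL.

V_{base} = 5.5 mL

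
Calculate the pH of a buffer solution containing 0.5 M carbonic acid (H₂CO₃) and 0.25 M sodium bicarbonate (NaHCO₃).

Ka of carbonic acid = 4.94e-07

pKa = -log(4.94e-07) = 6.31. pH = pKa + log([A⁻]/[HA]) = 6.31 + log(0.25/0.5)

pH = 6.01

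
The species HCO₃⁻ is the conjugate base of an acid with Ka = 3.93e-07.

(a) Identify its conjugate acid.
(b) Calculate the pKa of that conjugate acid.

(a) The conjugate acid is formed by adding one H⁺ to HCO₃⁻, giving H₂CO₃. (b) pKa = -log(Ka) = -log(3.93e-07) = 6.41.

Conjugate acid: H₂CO₃; pK_a = 6.41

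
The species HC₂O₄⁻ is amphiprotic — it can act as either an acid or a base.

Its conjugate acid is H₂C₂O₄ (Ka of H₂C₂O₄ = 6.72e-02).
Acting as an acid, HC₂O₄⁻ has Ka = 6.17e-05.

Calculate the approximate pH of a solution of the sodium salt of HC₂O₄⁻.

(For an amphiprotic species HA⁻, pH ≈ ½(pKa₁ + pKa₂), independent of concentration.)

pKa₁ = -log(6.72e-02) = 1.17; pKa₂ = -log(6.17e-05) = 4.21. For an amphiprotic species, pH ≈ ½(pKa₁ + pKa₂) = ½(1.17 + 4.21) = 2.69.

pH = 2.69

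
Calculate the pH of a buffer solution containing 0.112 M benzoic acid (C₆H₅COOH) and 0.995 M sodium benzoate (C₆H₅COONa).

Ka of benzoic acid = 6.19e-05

pKa = -log(6.19e-05) = 4.21. pH = pKa + log([A⁻]/[HA]) = 4.21 + log(0.995/0.112)

pH = 5.16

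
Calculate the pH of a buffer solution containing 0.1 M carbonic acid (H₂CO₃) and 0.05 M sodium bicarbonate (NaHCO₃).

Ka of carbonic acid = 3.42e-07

pKa = -log(3.42e-07) = 6.47. pH = pKa + log([A⁻]/[HA]) = 6.47 + log(0.05/0.1)

pH = 6.16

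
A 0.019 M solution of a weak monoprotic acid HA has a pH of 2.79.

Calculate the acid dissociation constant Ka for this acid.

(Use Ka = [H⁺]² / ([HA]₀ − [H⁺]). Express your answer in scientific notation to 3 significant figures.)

[H⁺] = 10^(−pH) = 10^(−2.79) = 1.622e-03 M. For HA ⇌ H⁺ + A⁻, Ka = [H⁺][A⁻]/[HA] = [H⁺]² / ([HA]₀ − [H⁺]) = (1.622e-03)² / (0.019 − 1.622e-03) = 1.51e-04.

K_a = 1.51e-04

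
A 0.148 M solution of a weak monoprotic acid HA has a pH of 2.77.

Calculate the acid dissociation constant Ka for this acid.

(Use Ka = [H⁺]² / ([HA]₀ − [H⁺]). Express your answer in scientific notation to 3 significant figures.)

[H⁺] = 10^(−pH) = 10^(−2.77) = 1.698e-03 M. For HA ⇌ H⁺ + A⁻, Ka = [H⁺][A⁻]/[HA] = [H⁺]² / ([HA]₀ − [H⁺]) = (1.698e-03)² / (0.148 − 1.698e-03) = 1.97e-05.

K_a = 1.97e-05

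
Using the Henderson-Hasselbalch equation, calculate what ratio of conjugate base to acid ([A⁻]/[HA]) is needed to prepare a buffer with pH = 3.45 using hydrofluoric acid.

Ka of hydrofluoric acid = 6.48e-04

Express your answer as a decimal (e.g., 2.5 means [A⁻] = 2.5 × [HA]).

pKa = -log(6.48e-04) = 3.1884. pH = pKa + log([A⁻]/[HA]), so log([A⁻]/[HA]) = pH − pKa = 3.45 − 3.1884 = 0.2616. [A⁻]/[HA] = 10^(0.2616) = 1.83

[A⁻]/[HA] = 1.83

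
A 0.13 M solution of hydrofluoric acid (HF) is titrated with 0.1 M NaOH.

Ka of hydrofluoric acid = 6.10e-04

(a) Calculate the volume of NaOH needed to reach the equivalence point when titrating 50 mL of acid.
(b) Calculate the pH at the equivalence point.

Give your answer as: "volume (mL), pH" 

moles acid = 0.13 × 50/1000 = 0.0065 mol; V_base = moles/0.1 × 1000 = 65.0 mL. At equivalence only the conjugate base is present: [A⁻] = 0.0065/0.115 = 5.6522e-02 M. Kb = Kw/Ka = 1.64e-11; [OH⁻] = √(Kb × [A⁻]) = 9.6259e-07; pOH = 6.02; pH = 14 - pOH = 7.98.

V = 65.0 mL, pH = 7.98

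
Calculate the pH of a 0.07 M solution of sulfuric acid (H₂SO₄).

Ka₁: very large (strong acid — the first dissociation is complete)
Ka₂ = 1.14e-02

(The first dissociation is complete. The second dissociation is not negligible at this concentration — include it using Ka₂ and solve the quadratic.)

First dissociation is complete: [H⁺]₀ = [HSO₄⁻]₀ = C = 0.07 M. Second dissociation HSO₄⁻ ⇌ H⁺ + SO₄²⁻: let x = [SO₄²⁻]. Ka₂ = (C + x)·x / (C − x) = 1.14e-02 → x² + (C + Ka₂)·x − Ka₂·C = 0 → x² + 0.08140·x − 7.980e-04 = 0. x = (−0.08140 + √(0.08140² + 4 × 7.980e-04)) / 2 = 8.8428e-03 M. [H⁺] = C + x = 0.07 + 8.8428e-03 = 7.8843e-02 M. pH = -log(7.8843e-02) = 1.10.

pH = 1.10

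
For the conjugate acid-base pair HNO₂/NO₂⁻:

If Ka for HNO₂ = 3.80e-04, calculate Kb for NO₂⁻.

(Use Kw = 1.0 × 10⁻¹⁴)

For a conjugate pair Ka × Kb = Kw, so Kb = Kw/Ka = 1.0 × 10⁻¹⁴ / 3.80e-04 = 2.63e-11.

K_b = 2.63e-11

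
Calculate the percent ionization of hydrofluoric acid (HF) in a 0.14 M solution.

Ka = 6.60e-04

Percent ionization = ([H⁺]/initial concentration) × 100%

Using Ka equilibrium: x² + Ka×x - Ka×C = 0. Solving: [H⁺] = 9.2882e-03. Percent = (9.2882e-03/0.14) × 100

Percent ionization = 6.63%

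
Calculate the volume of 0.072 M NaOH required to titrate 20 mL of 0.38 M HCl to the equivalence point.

At equivalence: moles acid = moles base. moles HCl = 0.38 × 20/1000 = 0.0076 mol. V_base = moles / 0.072 × 1000 = 105.6 mL.

V_{base} = 105.6 mL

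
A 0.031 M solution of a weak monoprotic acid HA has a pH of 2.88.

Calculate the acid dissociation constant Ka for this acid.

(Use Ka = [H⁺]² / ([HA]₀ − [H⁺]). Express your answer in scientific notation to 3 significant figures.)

[H⁺] = 10^(−pH) = 10^(−2.88) = 1.318e-03 M. For HA ⇌ H⁺ + A⁻, Ka = [H⁺][A⁻]/[HA] = [H⁺]² / ([HA]₀ − [H⁺]) = (1.318e-03)² / (0.031 − 1.318e-03) = 5.85e-05.

K_a = 5.85e-05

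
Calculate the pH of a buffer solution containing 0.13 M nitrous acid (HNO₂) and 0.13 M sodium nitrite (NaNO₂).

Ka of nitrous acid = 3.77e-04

pKa = -log(3.77e-04) = 3.42. pH = pKa + log([A⁻]/[HA]) = 3.42 + log(0.13/0.13)

pH = 3.42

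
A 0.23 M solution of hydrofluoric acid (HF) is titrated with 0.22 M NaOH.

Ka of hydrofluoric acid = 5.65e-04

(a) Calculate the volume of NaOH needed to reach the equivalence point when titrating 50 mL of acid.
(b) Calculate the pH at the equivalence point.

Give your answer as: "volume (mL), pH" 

moles acid = 0.23 × 50/1000 = 0.0115 mol; V_base = moles/0.22 × 1000 = 52.3 mL. At equivalence only the conjugate base is present: [A⁻] = 0.0115/0.102 = 1.1244e-01 M. Kb = Kw/Ka = 1.77e-11; [OH⁻] = √(Kb × [A⁻]) = 1.4107e-06; pOH = 5.85; pH = 14 - pOH = 8.15.

V = 52.3 mL, pH = 8.15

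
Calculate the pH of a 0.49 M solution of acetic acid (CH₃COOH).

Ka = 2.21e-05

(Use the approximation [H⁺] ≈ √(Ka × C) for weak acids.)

[H⁺] = √(Ka × C) = √(2.21e-05 × 0.49) = 3.2907e-03. pH = -log(3.2907e-03)

pH = 2.48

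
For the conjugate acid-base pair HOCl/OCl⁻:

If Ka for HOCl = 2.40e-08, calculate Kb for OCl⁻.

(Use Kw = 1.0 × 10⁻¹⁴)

For a conjugate pair Ka × Kb = Kw, so Kb = Kw/Ka = 1.0 × 10⁻¹⁴ / 2.40e-08 = 4.17e-07.

K_b = 4.17e-07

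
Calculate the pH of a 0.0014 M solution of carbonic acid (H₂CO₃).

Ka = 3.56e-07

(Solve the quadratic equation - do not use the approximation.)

x² + Ka×x - Ka×C = 0. Using quadratic formula: [H⁺] = 2.2148e-05

pH = 4.65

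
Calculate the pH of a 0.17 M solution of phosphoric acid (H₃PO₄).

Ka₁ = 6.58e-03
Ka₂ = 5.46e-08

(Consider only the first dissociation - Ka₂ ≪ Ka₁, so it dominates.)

First dissociation dominates. From Ka₁ = [H⁺][HA⁻]/[H₂A], x² + Ka₁·x − Ka₁·C = 0 with C = 0.17 M and Ka₁ = 6.58e-03. Solving: [H⁺] = (−Ka₁ + √(Ka₁² + 4·Ka₁·C)) / 2 = 3.0317e-02 M. pH = -log(3.0317e-02) = 1.52.

pH = 1.52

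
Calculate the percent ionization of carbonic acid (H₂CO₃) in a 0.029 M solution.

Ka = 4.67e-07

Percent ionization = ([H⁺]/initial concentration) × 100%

Using Ka equilibrium: x² + Ka×x - Ka×C = 0. Solving: [H⁺] = 1.1614e-04. Percent = (1.1614e-04/0.029) × 100

Percent ionization = 0.4%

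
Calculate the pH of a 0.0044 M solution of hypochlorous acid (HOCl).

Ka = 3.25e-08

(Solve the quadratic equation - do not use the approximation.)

x² + Ka×x - Ka×C = 0. Using quadratic formula: [H⁺] = 1.1942e-05

pH = 4.92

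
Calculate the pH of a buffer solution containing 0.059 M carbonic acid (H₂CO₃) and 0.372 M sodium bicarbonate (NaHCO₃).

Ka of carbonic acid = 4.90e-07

pKa = -log(4.90e-07) = 6.31. pH = pKa + log([A⁻]/[HA]) = 6.31 + log(0.372/0.059)

pH = 7.11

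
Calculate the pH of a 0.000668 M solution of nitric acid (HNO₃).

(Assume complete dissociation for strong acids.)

[H⁺] = 0.000668 M for strong acid. pH = -log[H⁺] = -log(0.000668)

pH = 3.18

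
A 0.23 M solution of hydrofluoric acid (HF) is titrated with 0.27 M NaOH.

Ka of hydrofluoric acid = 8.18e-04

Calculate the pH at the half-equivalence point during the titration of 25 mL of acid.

At half-equivalence [HA] = [A⁻], so Henderson-Hasselbalch gives pH = pKa = -log(8.18e-04) = 3.09.

pH = pKa = 3.09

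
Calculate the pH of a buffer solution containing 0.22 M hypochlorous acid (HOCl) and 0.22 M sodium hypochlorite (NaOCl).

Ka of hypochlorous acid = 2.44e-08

pKa = -log(2.44e-08) = 7.61. pH = pKa + log([A⁻]/[HA]) = 7.61 + log(0.22/0.22)

pH = 7.61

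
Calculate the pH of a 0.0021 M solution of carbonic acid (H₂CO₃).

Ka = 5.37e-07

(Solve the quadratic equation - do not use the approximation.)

x² + Ka×x - Ka×C = 0. Using quadratic formula: [H⁺] = 3.3314e-05

pH = 4.48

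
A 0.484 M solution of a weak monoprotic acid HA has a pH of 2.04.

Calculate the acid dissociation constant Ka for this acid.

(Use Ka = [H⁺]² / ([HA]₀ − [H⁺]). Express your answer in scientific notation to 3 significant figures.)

[H⁺] = 10^(−pH) = 10^(−2.04) = 9.120e-03 M. For HA ⇌ H⁺ + A⁻, Ka = [H⁺][A⁻]/[HA] = [H⁺]² / ([HA]₀ − [H⁺]) = (9.120e-03)² / (0.484 − 9.120e-03) = 1.75e-04.

K_a = 1.75e-04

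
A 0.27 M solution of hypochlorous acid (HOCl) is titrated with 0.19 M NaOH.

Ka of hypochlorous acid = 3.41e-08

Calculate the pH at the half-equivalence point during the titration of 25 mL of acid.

At half-equivalence [HA] = [A⁻], so Henderson-Hasselbalch gives pH = pKa = -log(3.41e-08) = 7.47.

pH = pKa = 7.47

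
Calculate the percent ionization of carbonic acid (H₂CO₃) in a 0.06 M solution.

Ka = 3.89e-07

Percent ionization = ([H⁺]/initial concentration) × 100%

Using Ka equilibrium: x² + Ka×x - Ka×C = 0. Solving: [H⁺] = 1.5258e-04. Percent = (1.5258e-04/0.06) × 100

Percent ionization = 0.254%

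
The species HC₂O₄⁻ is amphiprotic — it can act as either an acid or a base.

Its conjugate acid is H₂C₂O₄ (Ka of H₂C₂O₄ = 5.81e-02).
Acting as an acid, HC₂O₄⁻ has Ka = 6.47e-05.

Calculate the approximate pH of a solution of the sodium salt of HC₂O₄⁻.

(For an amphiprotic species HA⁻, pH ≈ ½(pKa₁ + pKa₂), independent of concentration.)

pKa₁ = -log(5.81e-02) = 1.24; pKa₂ = -log(6.47e-05) = 4.19. For an amphiprotic species, pH ≈ ½(pKa₁ + pKa₂) = ½(1.24 + 4.19) = 2.71.

pH = 2.71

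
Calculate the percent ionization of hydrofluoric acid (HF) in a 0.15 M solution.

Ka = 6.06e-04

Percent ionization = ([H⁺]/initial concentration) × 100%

Using Ka equilibrium: x² + Ka×x - Ka×C = 0. Solving: [H⁺] = 9.2360e-03. Percent = (9.2360e-03/0.15) × 100

Percent ionization = 6.16%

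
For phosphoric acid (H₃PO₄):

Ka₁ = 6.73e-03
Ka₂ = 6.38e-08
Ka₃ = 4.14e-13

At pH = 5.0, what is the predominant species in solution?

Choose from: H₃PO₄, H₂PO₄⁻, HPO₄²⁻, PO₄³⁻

pKa₁ = 2.17, pKa₂ = 7.20, pKa₃ = 12.38. For a polyprotic acid the predominant species crosses at each pKa: below pKa_n the protonated form dominates, above it the deprotonated form does. At pH = 5.0, the predominant species is H₂PO₄⁻.

H₂PO₄⁻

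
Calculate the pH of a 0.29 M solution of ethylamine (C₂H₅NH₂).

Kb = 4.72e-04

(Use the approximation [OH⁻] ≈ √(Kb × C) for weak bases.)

[OH⁻] = √(Kb × C) = √(4.72e-04 × 0.29) = 1.1700e-02. pOH = 1.93, pH = 14 - pOH

pH = 12.07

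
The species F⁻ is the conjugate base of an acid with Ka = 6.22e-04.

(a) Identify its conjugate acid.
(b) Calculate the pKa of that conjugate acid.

(a) The conjugate acid is formed by adding one H⁺ to F⁻, giving HF. (b) pKa = -log(Ka) = -log(6.22e-04) = 3.21.

Conjugate acid: HF; pK_a = 3.21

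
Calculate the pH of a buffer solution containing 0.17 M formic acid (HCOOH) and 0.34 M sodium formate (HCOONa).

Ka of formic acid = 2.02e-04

pKa = -log(2.02e-04) = 3.69. pH = pKa + log([A⁻]/[HA]) = 3.69 + log(0.34/0.17)

pH = 4.00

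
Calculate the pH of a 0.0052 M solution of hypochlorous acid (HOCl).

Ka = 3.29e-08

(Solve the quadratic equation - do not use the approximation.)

x² + Ka×x - Ka×C = 0. Using quadratic formula: [H⁺] = 1.3063e-05

pH = 4.88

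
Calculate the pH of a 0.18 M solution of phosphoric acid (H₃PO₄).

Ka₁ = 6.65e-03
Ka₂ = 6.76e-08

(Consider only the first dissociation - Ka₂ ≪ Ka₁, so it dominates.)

First dissociation dominates. From Ka₁ = [H⁺][HA⁻]/[H₂A], x² + Ka₁·x − Ka₁·C = 0 with C = 0.18 M and Ka₁ = 6.65e-03. Solving: [H⁺] = (−Ka₁ + √(Ka₁² + 4·Ka₁·C)) / 2 = 3.1432e-02 M. pH = -log(3.1432e-02) = 1.50.

pH = 1.50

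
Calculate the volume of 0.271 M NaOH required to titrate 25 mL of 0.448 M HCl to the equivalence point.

At equivalence: moles acid = moles base. moles HCl = 0.448 × 25/1000 = 0.0112 mol. V_base = moles / 0.271 × 1000 = 41.3 mL.

V_{base} = 41.3 mL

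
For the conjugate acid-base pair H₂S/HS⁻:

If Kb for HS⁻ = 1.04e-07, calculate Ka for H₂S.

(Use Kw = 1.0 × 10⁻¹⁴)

For a conjugate pair Ka × Kb = Kw, so Ka = Kw/Kb = 1.0 × 10⁻¹⁴ / 1.04e-07 = 9.62e-08.

K_a = 9.62e-08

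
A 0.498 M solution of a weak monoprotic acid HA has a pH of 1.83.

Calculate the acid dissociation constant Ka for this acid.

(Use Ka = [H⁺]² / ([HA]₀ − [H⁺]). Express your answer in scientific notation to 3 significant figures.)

[H⁺] = 10^(−pH) = 10^(−1.83) = 1.479e-02 M. For HA ⇌ H⁺ + A⁻, Ka = [H⁺][A⁻]/[HA] = [H⁺]² / ([HA]₀ − [H⁺]) = (1.479e-02)² / (0.498 − 1.479e-02) = 4.53e-04.

K_a = 4.53e-04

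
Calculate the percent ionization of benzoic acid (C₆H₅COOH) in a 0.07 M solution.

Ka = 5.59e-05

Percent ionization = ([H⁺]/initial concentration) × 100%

Using Ka equilibrium: x² + Ka×x - Ka×C = 0. Solving: [H⁺] = 1.9504e-03. Percent = (1.9504e-03/0.07) × 100

Percent ionization = 2.79%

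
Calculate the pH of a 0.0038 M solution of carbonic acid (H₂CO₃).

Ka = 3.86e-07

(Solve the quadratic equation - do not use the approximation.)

x² + Ka×x - Ka×C = 0. Using quadratic formula: [H⁺] = 3.8106e-05

pH = 4.42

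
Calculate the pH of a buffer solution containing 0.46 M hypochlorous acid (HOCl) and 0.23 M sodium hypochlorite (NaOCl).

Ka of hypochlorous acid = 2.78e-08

pKa = -log(2.78e-08) = 7.56. pH = pKa + log([A⁻]/[HA]) = 7.56 + log(0.23/0.46)

pH = 7.25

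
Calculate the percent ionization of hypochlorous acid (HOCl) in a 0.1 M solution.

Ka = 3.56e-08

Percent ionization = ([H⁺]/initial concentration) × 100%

Using Ka equilibrium: x² + Ka×x - Ka×C = 0. Solving: [H⁺] = 5.9648e-05. Percent = (5.9648e-05/0.1) × 100

Percent ionization = 0.0596%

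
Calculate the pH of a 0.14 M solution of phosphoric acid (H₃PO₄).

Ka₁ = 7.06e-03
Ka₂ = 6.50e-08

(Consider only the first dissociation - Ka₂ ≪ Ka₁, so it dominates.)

First dissociation dominates. From Ka₁ = [H⁺][HA⁻]/[H₂A], x² + Ka₁·x − Ka₁·C = 0 with C = 0.14 M and Ka₁ = 7.06e-03. Solving: [H⁺] = (−Ka₁ + √(Ka₁² + 4·Ka₁·C)) / 2 = 2.8106e-02 M. pH = -log(2.8106e-02) = 1.55.

pH = 1.55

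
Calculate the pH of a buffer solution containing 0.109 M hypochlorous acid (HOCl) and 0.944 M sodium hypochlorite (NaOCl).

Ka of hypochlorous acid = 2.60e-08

pKa = -log(2.60e-08) = 7.59. pH = pKa + log([A⁻]/[HA]) = 7.59 + log(0.944/0.109)

pH = 8.52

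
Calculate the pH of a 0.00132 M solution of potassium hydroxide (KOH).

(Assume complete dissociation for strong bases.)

[OH⁻] = 0.00132 M for strong base. pOH = -log[OH⁻] = 2.88, pH = 14 - pOH

pH = 11.12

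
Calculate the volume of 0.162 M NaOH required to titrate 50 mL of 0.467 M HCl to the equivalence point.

At equivalence: moles acid = moles base. moles HCl = 0.467 × 50/1000 = 0.02335 mol. V_base = moles / 0.162 × 1000 = 144.1 mL.

V_{base} = 144.1 mL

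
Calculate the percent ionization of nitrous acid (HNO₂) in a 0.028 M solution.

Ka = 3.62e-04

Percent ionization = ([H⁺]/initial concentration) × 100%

Using Ka equilibrium: x² + Ka×x - Ka×C = 0. Solving: [H⁺] = 3.0078e-03. Percent = (3.0078e-03/0.028) × 100

Percent ionization = 10.7%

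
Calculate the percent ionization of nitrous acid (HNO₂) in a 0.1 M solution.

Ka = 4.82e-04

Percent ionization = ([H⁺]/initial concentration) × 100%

Using Ka equilibrium: x² + Ka×x - Ka×C = 0. Solving: [H⁺] = 6.7058e-03. Percent = (6.7058e-03/0.1) × 100

Percent ionization = 6.71%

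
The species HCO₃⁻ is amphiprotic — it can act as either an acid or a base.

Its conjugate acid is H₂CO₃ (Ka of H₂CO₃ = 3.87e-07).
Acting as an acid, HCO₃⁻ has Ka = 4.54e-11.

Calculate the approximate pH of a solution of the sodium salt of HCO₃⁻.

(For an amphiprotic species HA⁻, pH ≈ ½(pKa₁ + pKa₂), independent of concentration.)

pKa₁ = -log(3.87e-07) = 6.41; pKa₂ = -log(4.54e-11) = 10.34. For an amphiprotic species, pH ≈ ½(pKa₁ + pKa₂) = ½(6.41 + 10.34) = 8.38.

pH = 8.38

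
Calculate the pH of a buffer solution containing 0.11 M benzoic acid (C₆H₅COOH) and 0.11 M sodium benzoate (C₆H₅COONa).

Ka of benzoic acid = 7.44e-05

pKa = -log(7.44e-05) = 4.13. pH = pKa + log([A⁻]/[HA]) = 4.13 + log(0.11/0.11)

pH = 4.13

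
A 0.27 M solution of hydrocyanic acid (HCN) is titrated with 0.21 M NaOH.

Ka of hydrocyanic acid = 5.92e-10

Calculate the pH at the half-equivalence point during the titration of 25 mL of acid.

At half-equivalence [HA] = [A⁻], so Henderson-Hasselbalch gives pH = pKa = -log(5.92e-10) = 9.23.

pH = pKa = 9.23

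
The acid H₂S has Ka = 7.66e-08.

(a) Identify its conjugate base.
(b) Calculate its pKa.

(a) The conjugate base is formed by removing one H⁺ from H₂S, giving HS⁻. (b) pKa = -log(Ka) = -log(7.66e-08) = 7.12.

Conjugate base: HS⁻; pK_a = 7.12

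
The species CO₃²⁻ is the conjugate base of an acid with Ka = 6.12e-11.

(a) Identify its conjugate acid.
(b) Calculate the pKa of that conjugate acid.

(a) The conjugate acid is formed by adding one H⁺ to CO₃²⁻, giving HCO₃⁻. (b) pKa = -log(Ka) = -log(6.12e-11) = 10.21.

Conjugate acid: HCO₃⁻; pK_a = 10.21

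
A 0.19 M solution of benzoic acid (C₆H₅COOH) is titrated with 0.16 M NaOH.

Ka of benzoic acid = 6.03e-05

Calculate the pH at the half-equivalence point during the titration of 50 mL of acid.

At half-equivalence [HA] = [A⁻], so Henderson-Hasselbalch gives pH = pKa = -log(6.03e-05) = 4.22.

pH = pKa = 4.22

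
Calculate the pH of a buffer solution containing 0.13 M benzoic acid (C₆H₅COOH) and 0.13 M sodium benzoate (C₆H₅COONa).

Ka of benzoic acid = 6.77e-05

pKa = -log(6.77e-05) = 4.17. pH = pKa + log([A⁻]/[HA]) = 4.17 + log(0.13/0.13)

pH = 4.17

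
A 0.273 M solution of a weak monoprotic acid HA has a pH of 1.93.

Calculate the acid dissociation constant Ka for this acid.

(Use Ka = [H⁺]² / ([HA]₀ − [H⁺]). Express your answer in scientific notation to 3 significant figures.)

[H⁺] = 10^(−pH) = 10^(−1.93) = 1.175e-02 M. For HA ⇌ H⁺ + A⁻, Ka = [H⁺][A⁻]/[HA] = [H⁺]² / ([HA]₀ − [H⁺]) = (1.175e-02)² / (0.273 − 1.175e-02) = 5.28e-04.

K_a = 5.28e-04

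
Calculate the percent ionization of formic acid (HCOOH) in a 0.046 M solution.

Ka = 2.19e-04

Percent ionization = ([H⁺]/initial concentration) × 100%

Using Ka equilibrium: x² + Ka×x - Ka×C = 0. Solving: [H⁺] = 3.0663e-03. Percent = (3.0663e-03/0.046) × 100

Percent ionization = 6.67%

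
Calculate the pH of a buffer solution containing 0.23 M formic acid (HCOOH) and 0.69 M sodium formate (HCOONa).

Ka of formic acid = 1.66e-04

pKa = -log(1.66e-04) = 3.78. pH = pKa + log([A⁻]/[HA]) = 3.78 + log(0.69/0.23)

pH = 4.26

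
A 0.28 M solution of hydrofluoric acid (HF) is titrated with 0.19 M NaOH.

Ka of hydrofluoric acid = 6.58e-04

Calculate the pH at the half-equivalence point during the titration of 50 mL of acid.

At half-equivalence [HA] = [A⁻], so Henderson-Hasselbalch gives pH = pKa = -log(6.58e-04) = 3.18.

pH = pKa = 3.18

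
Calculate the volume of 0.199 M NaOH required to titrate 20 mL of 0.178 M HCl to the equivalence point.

At equivalence: moles acid = moles base. moles HCl = 0.178 × 20/1000 = 0.00356 mol. V_base = moles / 0.199 × 1000 = 17.9 mL.

V_{base} = 17.9 mL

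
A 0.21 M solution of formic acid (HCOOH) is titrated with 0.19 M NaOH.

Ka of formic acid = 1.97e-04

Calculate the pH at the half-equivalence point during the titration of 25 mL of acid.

At half-equivalence [HA] = [A⁻], so Henderson-Hasselbalch gives pH = pKa = -log(1.97e-04) = 3.71.

pH = pKa = 3.71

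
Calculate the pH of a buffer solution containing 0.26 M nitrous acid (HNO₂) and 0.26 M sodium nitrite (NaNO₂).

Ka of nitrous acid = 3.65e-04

pKa = -log(3.65e-04) = 3.44. pH = pKa + log([A⁻]/[HA]) = 3.44 + log(0.26/0.26)

pH = 3.44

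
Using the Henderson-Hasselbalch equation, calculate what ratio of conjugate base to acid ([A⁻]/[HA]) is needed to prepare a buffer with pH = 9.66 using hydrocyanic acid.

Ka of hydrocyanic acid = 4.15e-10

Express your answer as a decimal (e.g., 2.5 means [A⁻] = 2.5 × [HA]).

pKa = -log(4.15e-10) = 9.3820. pH = pKa + log([A⁻]/[HA]), so log([A⁻]/[HA]) = pH − pKa = 9.66 − 9.3820 = 0.2780. [A⁻]/[HA] = 10^(0.2780) = 1.90

[A⁻]/[HA] = 1.90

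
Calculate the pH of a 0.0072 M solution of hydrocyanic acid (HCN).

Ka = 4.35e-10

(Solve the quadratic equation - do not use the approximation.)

x² + Ka×x - Ka×C = 0. Using quadratic formula: [H⁺] = 1.7695e-06

pH = 5.75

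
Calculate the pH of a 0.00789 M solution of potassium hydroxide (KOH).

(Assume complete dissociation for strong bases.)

[OH⁻] = 0.00789 M for strong base. pOH = -log[OH⁻] = 2.10, pH = 14 - pOH

pH = 11.90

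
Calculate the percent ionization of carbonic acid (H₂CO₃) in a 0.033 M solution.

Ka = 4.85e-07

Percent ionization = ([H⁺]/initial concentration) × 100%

Using Ka equilibrium: x² + Ka×x - Ka×C = 0. Solving: [H⁺] = 1.2627e-04. Percent = (1.2627e-04/0.033) × 100

Percent ionization = 0.383%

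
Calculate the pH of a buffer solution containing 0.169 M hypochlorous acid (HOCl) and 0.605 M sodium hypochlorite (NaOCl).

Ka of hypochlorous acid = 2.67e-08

pKa = -log(2.67e-08) = 7.57. pH = pKa + log([A⁻]/[HA]) = 7.57 + log(0.605/0.169)

pH = 8.13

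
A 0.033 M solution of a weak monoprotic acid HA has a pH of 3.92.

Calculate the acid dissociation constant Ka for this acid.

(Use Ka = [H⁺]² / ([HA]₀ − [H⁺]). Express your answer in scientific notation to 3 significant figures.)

[H⁺] = 10^(−pH) = 10^(−3.92) = 1.202e-04 M. For HA ⇌ H⁺ + A⁻, Ka = [H⁺][A⁻]/[HA] = [H⁺]² / ([HA]₀ − [H⁺]) = (1.202e-04)² / (0.033 − 1.202e-04) = 4.40e-07.

K_a = 4.40e-07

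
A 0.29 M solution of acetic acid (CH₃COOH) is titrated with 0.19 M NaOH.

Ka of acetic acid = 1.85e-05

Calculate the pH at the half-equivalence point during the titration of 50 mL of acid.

At half-equivalence [HA] = [A⁻], so Henderson-Hasselbalch gives pH = pKa = -log(1.85e-05) = 4.73.

pH = pKa = 4.73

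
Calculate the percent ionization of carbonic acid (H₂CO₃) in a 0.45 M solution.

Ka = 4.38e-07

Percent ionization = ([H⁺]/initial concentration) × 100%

Using Ka equilibrium: x² + Ka×x - Ka×C = 0. Solving: [H⁺] = 4.4374e-04. Percent = (4.4374e-04/0.45) × 100

Percent ionization = 0.0986%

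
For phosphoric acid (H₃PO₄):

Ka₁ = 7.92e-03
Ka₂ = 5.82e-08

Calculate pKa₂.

pKa₂ = -log(Ka₂) = -log(5.82e-08) = 7.24.

pK_{a2} = 7.24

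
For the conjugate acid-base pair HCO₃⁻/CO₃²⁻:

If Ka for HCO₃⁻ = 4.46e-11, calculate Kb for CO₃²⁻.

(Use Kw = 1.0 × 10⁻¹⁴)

For a conjugate pair Ka × Kb = Kw, so Kb = Kw/Ka = 1.0 × 10⁻¹⁴ / 4.46e-11 = 2.24e-04.

K_b = 2.24e-04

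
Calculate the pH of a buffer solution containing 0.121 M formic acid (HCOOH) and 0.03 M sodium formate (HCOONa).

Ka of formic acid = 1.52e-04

pKa = -log(1.52e-04) = 3.82. pH = pKa + log([A⁻]/[HA]) = 3.82 + log(0.03/0.121)

pH = 3.21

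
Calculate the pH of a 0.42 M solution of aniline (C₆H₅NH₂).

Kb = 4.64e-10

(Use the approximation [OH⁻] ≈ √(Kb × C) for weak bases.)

[OH⁻] = √(Kb × C) = √(4.64e-10 × 0.42) = 1.3960e-05. pOH = 4.86, pH = 14 - pOH

pH = 9.14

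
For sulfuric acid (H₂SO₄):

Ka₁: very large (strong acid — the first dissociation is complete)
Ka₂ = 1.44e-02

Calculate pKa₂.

pKa₂ = -log(Ka₂) = -log(1.44e-02) = 1.84.

pK_{a2} = 1.84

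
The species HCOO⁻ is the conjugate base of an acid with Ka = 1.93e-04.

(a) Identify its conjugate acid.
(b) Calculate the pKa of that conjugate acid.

(a) The conjugate acid is formed by adding one H⁺ to HCOO⁻, giving HCOOH. (b) pKa = -log(Ka) = -log(1.93e-04) = 3.71.

Conjugate acid: HCOOH; pK_a = 3.71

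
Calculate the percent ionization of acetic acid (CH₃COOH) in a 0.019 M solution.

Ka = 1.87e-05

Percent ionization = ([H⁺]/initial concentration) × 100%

Using Ka equilibrium: x² + Ka×x - Ka×C = 0. Solving: [H⁺] = 5.8679e-04. Percent = (5.8679e-04/0.019) × 100

Percent ionization = 3.09%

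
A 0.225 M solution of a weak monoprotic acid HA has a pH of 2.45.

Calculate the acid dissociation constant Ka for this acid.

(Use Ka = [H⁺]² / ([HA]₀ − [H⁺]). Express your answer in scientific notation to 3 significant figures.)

[H⁺] = 10^(−pH) = 10^(−2.45) = 3.548e-03 M. For HA ⇌ H⁺ + A⁻, Ka = [H⁺][A⁻]/[HA] = [H⁺]² / ([HA]₀ − [H⁺]) = (3.548e-03)² / (0.225 − 3.548e-03) = 5.68e-05.

K_a = 5.68e-05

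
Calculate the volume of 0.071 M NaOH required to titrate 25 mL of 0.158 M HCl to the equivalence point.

At equivalence: moles acid = moles base. moles HCl = 0.158 × 25/1000 = 0.00395 mol. V_base = moles / 0.071 × 1000 = 55.6 mL.

V_{base} = 55.6 mL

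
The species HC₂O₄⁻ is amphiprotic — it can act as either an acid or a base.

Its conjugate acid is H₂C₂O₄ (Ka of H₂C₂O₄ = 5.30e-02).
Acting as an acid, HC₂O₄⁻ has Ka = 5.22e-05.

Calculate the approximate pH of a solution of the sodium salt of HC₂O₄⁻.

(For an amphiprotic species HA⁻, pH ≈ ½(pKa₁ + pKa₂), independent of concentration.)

pKa₁ = -log(5.30e-02) = 1.28; pKa₂ = -log(5.22e-05) = 4.28. For an amphiprotic species, pH ≈ ½(pKa₁ + pKa₂) = ½(1.28 + 4.28) = 2.78.

pH = 2.78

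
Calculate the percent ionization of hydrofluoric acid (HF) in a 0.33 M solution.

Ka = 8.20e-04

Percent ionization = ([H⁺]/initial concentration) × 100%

Using Ka equilibrium: x² + Ka×x - Ka×C = 0. Solving: [H⁺] = 1.6045e-02. Percent = (1.6045e-02/0.33) × 100

Percent ionization = 4.86%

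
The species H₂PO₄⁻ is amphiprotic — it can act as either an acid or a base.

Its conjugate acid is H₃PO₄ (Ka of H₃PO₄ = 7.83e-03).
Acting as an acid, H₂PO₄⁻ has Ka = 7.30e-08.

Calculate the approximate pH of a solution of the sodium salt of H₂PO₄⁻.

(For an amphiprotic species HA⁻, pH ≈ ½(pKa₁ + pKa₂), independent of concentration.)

pKa₁ = -log(7.83e-03) = 2.11; pKa₂ = -log(7.30e-08) = 7.14. For an amphiprotic species, pH ≈ ½(pKa₁ + pKa₂) = ½(2.11 + 7.14) = 4.62.

pH = 4.62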